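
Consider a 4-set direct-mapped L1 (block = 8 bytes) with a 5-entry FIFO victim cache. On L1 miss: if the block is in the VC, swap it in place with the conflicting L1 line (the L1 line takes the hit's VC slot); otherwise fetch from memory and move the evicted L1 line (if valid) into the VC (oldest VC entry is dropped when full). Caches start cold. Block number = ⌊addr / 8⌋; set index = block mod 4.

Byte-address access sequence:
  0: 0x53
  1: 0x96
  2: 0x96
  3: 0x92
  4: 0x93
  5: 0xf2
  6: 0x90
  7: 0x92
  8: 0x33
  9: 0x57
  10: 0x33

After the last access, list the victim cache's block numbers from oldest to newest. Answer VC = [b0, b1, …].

#0 0x53→b10/s2 MISS; vc=[]
#1 0x96→b18/s2 MISS; vc=[10]
#2 0x96→b18/s2 L1-HIT; vc=[10]
#3 0x92→b18/s2 L1-HIT; vc=[10]
#4 0x93→b18/s2 L1-HIT; vc=[10]
#5 0xf2→b30/s2 MISS; vc=[10,18]
#6 0x90→b18/s2 VC-HIT; vc=[10,30]
#7 0x92→b18/s2 L1-HIT; vc=[10,30]
#8 0x33→b6/s2 MISS; vc=[10,30,18]
#9 0x57→b10/s2 VC-HIT; vc=[6,30,18]
#10 0x33→b6/s2 VC-HIT; vc=[10,30,18]

VC = [10, 30, 18]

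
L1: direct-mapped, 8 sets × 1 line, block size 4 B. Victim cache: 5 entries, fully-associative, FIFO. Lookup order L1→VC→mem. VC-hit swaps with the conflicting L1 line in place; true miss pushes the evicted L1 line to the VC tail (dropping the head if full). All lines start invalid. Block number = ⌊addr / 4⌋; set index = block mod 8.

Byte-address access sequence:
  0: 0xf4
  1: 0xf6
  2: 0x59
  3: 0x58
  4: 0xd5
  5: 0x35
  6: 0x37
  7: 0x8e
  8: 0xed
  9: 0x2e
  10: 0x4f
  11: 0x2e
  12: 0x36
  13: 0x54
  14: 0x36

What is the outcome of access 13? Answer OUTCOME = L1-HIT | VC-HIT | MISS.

OUTCOME = MISS

0: 0xf4 (blk 61, set 5) → MISS  vc=[]
1: 0xf6 (blk 61, set 5) → L1-HIT  vc=[]
2: 0x59 (blk 22, set 6) → MISS  vc=[]
3: 0x58 (blk 22, set 6) → L1-HIT  vc=[]
4: 0xd5 (blk 53, set 5) → MISS  vc=[61]
5: 0x35 (blk 13, set 5) → MISS  vc=[61, 53]
6: 0x37 (blk 13, set 5) → L1-HIT  vc=[61, 53]
7: 0x8e (blk 35, set 3) → MISS  vc=[61, 53]
8: 0xed (blk 59, set 3) → MISS  vc=[61, 53, 35]
9: 0x2e (blk 11, set 3) → MISS  vc=[61, 53, 35, 59]
10: 0x4f (blk 19, set 3) → MISS  vc=[61, 53, 35, 59, 11]
11: 0x2e (blk 11, set 3) → VC-HIT  vc=[61, 53, 35, 59, 19]
12: 0x36 (blk 13, set 5) → L1-HIT  vc=[61, 53, 35, 59, 19]
13: 0x54 (blk 21, set 5) → MISS  vc=[53, 35, 59, 19, 13]
14: 0x36 (blk 13, set 5) → VC-HIT  vc=[53, 35, 59, 19, 21]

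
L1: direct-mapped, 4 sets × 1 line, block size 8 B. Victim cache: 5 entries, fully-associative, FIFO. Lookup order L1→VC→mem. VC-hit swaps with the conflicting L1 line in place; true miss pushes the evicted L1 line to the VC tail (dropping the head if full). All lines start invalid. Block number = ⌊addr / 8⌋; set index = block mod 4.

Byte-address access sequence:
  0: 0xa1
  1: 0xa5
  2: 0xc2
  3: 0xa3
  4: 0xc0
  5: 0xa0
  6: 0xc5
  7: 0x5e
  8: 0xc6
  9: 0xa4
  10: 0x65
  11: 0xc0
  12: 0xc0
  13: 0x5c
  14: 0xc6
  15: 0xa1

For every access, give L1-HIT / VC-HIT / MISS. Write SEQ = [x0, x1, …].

SEQ = [MISS, L1-HIT, MISS, VC-HIT, VC-HIT, VC-HIT, VC-HIT, MISS, L1-HIT, VC-HIT, MISS, VC-HIT, L1-HIT, L1-HIT, L1-HIT, VC-HIT]

  [0] addr=0xa1 blk=20 s=0: MISS | VC []
  [1] addr=0xa5 blk=20 s=0: L1-HIT | VC []
  [2] addr=0xc2 blk=24 s=0: MISS | VC [20]
  [3] addr=0xa3 blk=20 s=0: VC-HIT | VC [24]
  [4] addr=0xc0 blk=24 s=0: VC-HIT | VC [20]
  [5] addr=0xa0 blk=20 s=0: VC-HIT | VC [24]
  [6] addr=0xc5 blk=24 s=0: VC-HIT | VC [20]
  [7] addr=0x5e blk=11 s=3: MISS | VC [20]
  [8] addr=0xc6 blk=24 s=0: L1-HIT | VC [20]
  [9] addr=0xa4 blk=20 s=0: VC-HIT | VC [24]
  [10] addr=0x65 blk=12 s=0: MISS | VC [24, 20]
  [11] addr=0xc0 blk=24 s=0: VC-HIT | VC [12, 20]
  [12] addr=0xc0 blk=24 s=0: L1-HIT | VC [12, 20]
  [13] addr=0x5c blk=11 s=3: L1-HIT | VC [12, 20]
  [14] addr=0xc6 blk=24 s=0: L1-HIT | VC [12, 20]
  [15] addr=0xa1 blk=20 s=0: VC-HIT | VC [12, 24]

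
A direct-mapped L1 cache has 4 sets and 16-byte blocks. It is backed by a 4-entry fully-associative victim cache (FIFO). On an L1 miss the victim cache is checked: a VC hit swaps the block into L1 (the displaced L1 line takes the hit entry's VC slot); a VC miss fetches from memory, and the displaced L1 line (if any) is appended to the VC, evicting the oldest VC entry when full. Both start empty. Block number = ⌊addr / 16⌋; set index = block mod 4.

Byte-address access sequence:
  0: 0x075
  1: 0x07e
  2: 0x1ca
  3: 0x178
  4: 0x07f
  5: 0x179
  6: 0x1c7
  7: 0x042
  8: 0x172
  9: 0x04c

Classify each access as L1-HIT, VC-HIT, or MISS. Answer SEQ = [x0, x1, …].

0: 0x75 (blk 7, set 3) → MISS  vc=[]
1: 0x7e (blk 7, set 3) → L1-HIT  vc=[]
2: 0x1ca (blk 28, set 0) → MISS  vc=[]
3: 0x178 (blk 23, set 3) → MISS  vc=[7]
4: 0x7f (blk 7, set 3) → VC-HIT  vc=[23]
5: 0x179 (blk 23, set 3) → VC-HIT  vc=[7]
6: 0x1c7 (blk 28, set 0) → L1-HIT  vc=[7]
7: 0x42 (blk 4, set 0) → MISS  vc=[7, 28]
8: 0x172 (blk 23, set 3) → L1-HIT  vc=[7, 28]
9: 0x4c (blk 4, set 0) → L1-HIT  vc=[7, 28]

SEQ = [MISS, L1-HIT, MISS, MISS, VC-HIT, VC-HIT, L1-HIT, MISS, L1-HIT, L1-HIT]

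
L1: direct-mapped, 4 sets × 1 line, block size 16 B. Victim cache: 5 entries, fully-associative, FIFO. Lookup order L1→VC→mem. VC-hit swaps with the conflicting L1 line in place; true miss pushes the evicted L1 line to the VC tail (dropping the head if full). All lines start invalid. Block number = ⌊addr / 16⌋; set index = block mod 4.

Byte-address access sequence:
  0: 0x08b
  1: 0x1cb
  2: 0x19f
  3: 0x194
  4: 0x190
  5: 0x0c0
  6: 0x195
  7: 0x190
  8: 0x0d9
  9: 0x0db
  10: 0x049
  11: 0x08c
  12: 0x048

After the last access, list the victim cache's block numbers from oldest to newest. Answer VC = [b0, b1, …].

0: 0x8b (blk 8, set 0) → MISS  vc=[]
1: 0x1cb (blk 28, set 0) → MISS  vc=[8]
2: 0x19f (blk 25, set 1) → MISS  vc=[8]
3: 0x194 (blk 25, set 1) → L1-HIT  vc=[8]
4: 0x190 (blk 25, set 1) → L1-HIT  vc=[8]
5: 0xc0 (blk 12, set 0) → MISS  vc=[8, 28]
6: 0x195 (blk 25, set 1) → L1-HIT  vc=[8, 28]
7: 0x190 (blk 25, set 1) → L1-HIT  vc=[8, 28]
8: 0xd9 (blk 13, set 1) → MISS  vc=[8, 28, 25]
9: 0xdb (blk 13, set 1) → L1-HIT  vc=[8, 28, 25]
10: 0x49 (blk 4, set 0) → MISS  vc=[8, 28, 25, 12]
11: 0x8c (blk 8, set 0) → VC-HIT  vc=[4, 28, 25, 12]
12: 0x48 (blk 4, set 0) → VC-HIT  vc=[8, 28, 25, 12]

VC = [8, 28, 25, 12]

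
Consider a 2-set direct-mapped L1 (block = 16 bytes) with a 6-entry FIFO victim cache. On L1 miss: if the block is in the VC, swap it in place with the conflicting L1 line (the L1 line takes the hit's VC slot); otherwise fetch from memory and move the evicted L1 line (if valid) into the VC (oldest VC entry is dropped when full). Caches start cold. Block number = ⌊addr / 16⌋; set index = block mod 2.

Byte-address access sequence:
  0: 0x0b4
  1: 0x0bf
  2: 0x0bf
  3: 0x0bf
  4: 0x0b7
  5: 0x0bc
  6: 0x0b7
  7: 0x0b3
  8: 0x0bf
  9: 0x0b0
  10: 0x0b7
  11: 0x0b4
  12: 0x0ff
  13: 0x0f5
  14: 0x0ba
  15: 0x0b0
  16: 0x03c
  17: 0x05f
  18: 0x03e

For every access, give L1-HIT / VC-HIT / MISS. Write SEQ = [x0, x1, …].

  [0] addr=0xb4 blk=11 s=1: MISS | VC []
  [1] addr=0xbf blk=11 s=1: L1-HIT | VC []
  [2] addr=0xbf blk=11 s=1: L1-HIT | VC []
  [3] addr=0xbf blk=11 s=1: L1-HIT | VC []
  [4] addr=0xb7 blk=11 s=1: L1-HIT | VC []
  [5] addr=0xbc blk=11 s=1: L1-HIT | VC []
  [6] addr=0xb7 blk=11 s=1: L1-HIT | VC []
  [7] addr=0xb3 blk=11 s=1: L1-HIT | VC []
  [8] addr=0xbf blk=11 s=1: L1-HIT | VC []
  [9] addr=0xb0 blk=11 s=1: L1-HIT | VC []
  [10] addr=0xb7 blk=11 s=1: L1-HIT | VC []
  [11] addr=0xb4 blk=11 s=1: L1-HIT | VC []
  [12] addr=0xff blk=15 s=1: MISS | VC [11]
  [13] addr=0xf5 blk=15 s=1: L1-HIT | VC [11]
  [14] addr=0xba blk=11 s=1: VC-HIT | VC [15]
  [15] addr=0xb0 blk=11 s=1: L1-HIT | VC [15]
  [16] addr=0x3c blk=3 s=1: MISS | VC [15, 11]
  [17] addr=0x5f blk=5 s=1: MISS | VC [15, 11, 3]
  [18] addr=0x3e blk=3 s=1: VC-HIT | VC [15, 11, 5]

SEQ = [MISS, L1-HIT, L1-HIT, L1-HIT, L1-HIT, L1-HIT, L1-HIT, L1-HIT, L1-HIT, L1-HIT, L1-HIT, L1-HIT, MISS, L1-HIT, VC-HIT, L1-HIT, MISS, MISS, VC-HIT]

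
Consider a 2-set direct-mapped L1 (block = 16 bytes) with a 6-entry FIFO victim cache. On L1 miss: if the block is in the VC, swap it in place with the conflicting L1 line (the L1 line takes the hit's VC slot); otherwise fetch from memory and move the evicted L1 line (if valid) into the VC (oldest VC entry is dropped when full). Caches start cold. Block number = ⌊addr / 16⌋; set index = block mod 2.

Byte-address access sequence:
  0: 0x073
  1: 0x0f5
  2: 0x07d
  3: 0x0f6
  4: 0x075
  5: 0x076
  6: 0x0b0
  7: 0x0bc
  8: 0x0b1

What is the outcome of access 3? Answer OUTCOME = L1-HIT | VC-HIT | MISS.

OUTCOME = VC-HIT

0: 0x73 (blk 7, set 1) → MISS  vc=[]
1: 0xf5 (blk 15, set 1) → MISS  vc=[7]
2: 0x7d (blk 7, set 1) → VC-HIT  vc=[15]
3: 0xf6 (blk 15, set 1) → VC-HIT  vc=[7]
4: 0x75 (blk 7, set 1) → VC-HIT  vc=[15]
5: 0x76 (blk 7, set 1) → L1-HIT  vc=[15]
6: 0xb0 (blk 11, set 1) → MISS  vc=[15, 7]
7: 0xbc (blk 11, set 1) → L1-HIT  vc=[15, 7]
8: 0xb1 (blk 11, set 1) → L1-HIT  vc=[15, 7]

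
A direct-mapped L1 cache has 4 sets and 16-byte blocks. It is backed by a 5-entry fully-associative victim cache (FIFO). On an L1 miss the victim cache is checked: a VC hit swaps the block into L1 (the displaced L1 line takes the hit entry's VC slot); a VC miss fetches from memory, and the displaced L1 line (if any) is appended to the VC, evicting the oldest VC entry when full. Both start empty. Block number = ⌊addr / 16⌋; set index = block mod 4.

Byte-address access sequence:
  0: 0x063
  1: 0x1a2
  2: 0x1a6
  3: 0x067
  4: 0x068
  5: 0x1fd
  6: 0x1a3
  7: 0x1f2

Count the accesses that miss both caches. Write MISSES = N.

MISSES = 3

0: 0x63 (blk 6, set 2) → MISS  vc=[]
1: 0x1a2 (blk 26, set 2) → MISS  vc=[6]
2: 0x1a6 (blk 26, set 2) → L1-HIT  vc=[6]
3: 0x67 (blk 6, set 2) → VC-HIT  vc=[26]
4: 0x68 (blk 6, set 2) → L1-HIT  vc=[26]
5: 0x1fd (blk 31, set 3) → MISS  vc=[26]
6: 0x1a3 (blk 26, set 2) → VC-HIT  vc=[6]
7: 0x1f2 (blk 31, set 3) → L1-HIT  vc=[6]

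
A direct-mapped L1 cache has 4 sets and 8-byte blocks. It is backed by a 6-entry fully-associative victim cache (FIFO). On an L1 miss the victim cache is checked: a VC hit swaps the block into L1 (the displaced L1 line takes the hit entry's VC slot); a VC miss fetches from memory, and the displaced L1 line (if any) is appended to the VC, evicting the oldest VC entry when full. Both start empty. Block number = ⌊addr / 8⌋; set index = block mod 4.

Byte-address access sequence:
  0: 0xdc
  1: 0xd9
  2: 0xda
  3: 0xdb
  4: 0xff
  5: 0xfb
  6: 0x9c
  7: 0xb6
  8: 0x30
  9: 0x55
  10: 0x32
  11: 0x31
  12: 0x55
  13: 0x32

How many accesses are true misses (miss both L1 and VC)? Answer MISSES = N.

MISSES = 6

  [0] addr=0xdc blk=27 s=3: MISS | VC []
  [1] addr=0xd9 blk=27 s=3: L1-HIT | VC []
  [2] addr=0xda blk=27 s=3: L1-HIT | VC []
  [3] addr=0xdb blk=27 s=3: L1-HIT | VC []
  [4] addr=0xff blk=31 s=3: MISS | VC [27]
  [5] addr=0xfb blk=31 s=3: L1-HIT | VC [27]
  [6] addr=0x9c blk=19 s=3: MISS | VC [27, 31]
  [7] addr=0xb6 blk=22 s=2: MISS | VC [27, 31]
  [8] addr=0x30 blk=6 s=2: MISS | VC [27, 31, 22]
  [9] addr=0x55 blk=10 s=2: MISS | VC [27, 31, 22, 6]
  [10] addr=0x32 blk=6 s=2: VC-HIT | VC [27, 31, 22, 10]
  [11] addr=0x31 blk=6 s=2: L1-HIT | VC [27, 31, 22, 10]
  [12] addr=0x55 blk=10 s=2: VC-HIT | VC [27, 31, 22, 6]
  [13] addr=0x32 blk=6 s=2: VC-HIT | VC [27, 31, 22, 10]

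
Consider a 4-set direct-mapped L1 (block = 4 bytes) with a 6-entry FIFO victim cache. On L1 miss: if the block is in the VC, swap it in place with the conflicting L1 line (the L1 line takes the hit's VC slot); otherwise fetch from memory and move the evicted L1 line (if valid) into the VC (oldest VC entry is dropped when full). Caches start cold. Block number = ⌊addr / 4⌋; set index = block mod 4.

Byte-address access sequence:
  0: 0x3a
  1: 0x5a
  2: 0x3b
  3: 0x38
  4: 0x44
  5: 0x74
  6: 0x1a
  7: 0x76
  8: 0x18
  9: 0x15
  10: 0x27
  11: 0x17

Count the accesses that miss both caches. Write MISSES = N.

#0 0x3a→b14/s2 MISS; vc=[]
#1 0x5a→b22/s2 MISS; vc=[14]
#2 0x3b→b14/s2 VC-HIT; vc=[22]
#3 0x38→b14/s2 L1-HIT; vc=[22]
#4 0x44→b17/s1 MISS; vc=[22]
#5 0x74→b29/s1 MISS; vc=[22,17]
#6 0x1a→b6/s2 MISS; vc=[22,17,14]
#7 0x76→b29/s1 L1-HIT; vc=[22,17,14]
#8 0x18→b6/s2 L1-HIT; vc=[22,17,14]
#9 0x15→b5/s1 MISS; vc=[22,17,14,29]
#10 0x27→b9/s1 MISS; vc=[22,17,14,29,5]
#11 0x17→b5/s1 VC-HIT; vc=[22,17,14,29,9]

MISSES = 7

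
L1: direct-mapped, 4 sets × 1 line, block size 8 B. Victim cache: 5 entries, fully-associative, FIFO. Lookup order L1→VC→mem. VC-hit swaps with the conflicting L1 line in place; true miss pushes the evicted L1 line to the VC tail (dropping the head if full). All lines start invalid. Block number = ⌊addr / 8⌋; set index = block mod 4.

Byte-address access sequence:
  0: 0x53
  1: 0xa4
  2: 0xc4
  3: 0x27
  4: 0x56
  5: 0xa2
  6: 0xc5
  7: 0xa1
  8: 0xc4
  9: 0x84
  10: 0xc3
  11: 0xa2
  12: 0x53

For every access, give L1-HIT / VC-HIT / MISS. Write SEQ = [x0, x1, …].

#0 0x53→b10/s2 MISS; vc=[]
#1 0xa4→b20/s0 MISS; vc=[]
#2 0xc4→b24/s0 MISS; vc=[20]
#3 0x27→b4/s0 MISS; vc=[20,24]
#4 0x56→b10/s2 L1-HIT; vc=[20,24]
#5 0xa2→b20/s0 VC-HIT; vc=[4,24]
#6 0xc5→b24/s0 VC-HIT; vc=[4,20]
#7 0xa1→b20/s0 VC-HIT; vc=[4,24]
#8 0xc4→b24/s0 VC-HIT; vc=[4,20]
#9 0x84→b16/s0 MISS; vc=[4,20,24]
#10 0xc3→b24/s0 VC-HIT; vc=[4,20,16]
#11 0xa2→b20/s0 VC-HIT; vc=[4,24,16]
#12 0x53→b10/s2 L1-HIT; vc=[4,24,16]

SEQ = [MISS, MISS, MISS, MISS, L1-HIT, VC-HIT, VC-HIT, VC-HIT, VC-HIT, MISS, VC-HIT, VC-HIT, L1-HIT]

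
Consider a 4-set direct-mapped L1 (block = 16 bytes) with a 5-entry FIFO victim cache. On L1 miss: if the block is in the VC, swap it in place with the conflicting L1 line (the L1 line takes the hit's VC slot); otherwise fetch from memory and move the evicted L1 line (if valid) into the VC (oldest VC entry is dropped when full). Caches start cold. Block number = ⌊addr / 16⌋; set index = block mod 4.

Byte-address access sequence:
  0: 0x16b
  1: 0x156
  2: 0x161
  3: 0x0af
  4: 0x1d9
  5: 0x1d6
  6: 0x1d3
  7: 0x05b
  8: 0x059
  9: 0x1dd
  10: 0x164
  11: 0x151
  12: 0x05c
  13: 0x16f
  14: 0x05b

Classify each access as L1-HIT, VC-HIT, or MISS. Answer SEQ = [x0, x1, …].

0: 0x16b (blk 22, set 2) → MISS  vc=[]
1: 0x156 (blk 21, set 1) → MISS  vc=[]
2: 0x161 (blk 22, set 2) → L1-HIT  vc=[]
3: 0xaf (blk 10, set 2) → MISS  vc=[22]
4: 0x1d9 (blk 29, set 1) → MISS  vc=[22, 21]
5: 0x1d6 (blk 29, set 1) → L1-HIT  vc=[22, 21]
6: 0x1d3 (blk 29, set 1) → L1-HIT  vc=[22, 21]
7: 0x5b (blk 5, set 1) → MISS  vc=[22, 21, 29]
8: 0x59 (blk 5, set 1) → L1-HIT  vc=[22, 21, 29]
9: 0x1dd (blk 29, set 1) → VC-HIT  vc=[22, 21, 5]
10: 0x164 (blk 22, set 2) → VC-HIT  vc=[10, 21, 5]
11: 0x151 (blk 21, set 1) → VC-HIT  vc=[10, 29, 5]
12: 0x5c (blk 5, set 1) → VC-HIT  vc=[10, 29, 21]
13: 0x16f (blk 22, set 2) → L1-HIT  vc=[10, 29, 21]
14: 0x5b (blk 5, set 1) → L1-HIT  vc=[10, 29, 21]

SEQ = [MISS, MISS, L1-HIT, MISS, MISS, L1-HIT, L1-HIT, MISS, L1-HIT, VC-HIT, VC-HIT, VC-HIT, VC-HIT, L1-HIT, L1-HIT]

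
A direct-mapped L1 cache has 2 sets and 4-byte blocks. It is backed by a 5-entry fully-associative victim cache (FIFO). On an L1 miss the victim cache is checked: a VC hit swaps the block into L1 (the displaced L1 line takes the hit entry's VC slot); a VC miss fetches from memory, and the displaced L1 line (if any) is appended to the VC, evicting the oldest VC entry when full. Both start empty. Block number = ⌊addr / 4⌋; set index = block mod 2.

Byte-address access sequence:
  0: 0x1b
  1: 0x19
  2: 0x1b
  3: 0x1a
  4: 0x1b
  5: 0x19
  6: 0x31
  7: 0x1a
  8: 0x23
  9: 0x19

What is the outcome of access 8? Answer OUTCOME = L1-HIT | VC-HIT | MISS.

OUTCOME = MISS

  [0] addr=0x1b blk=6 s=0: MISS | VC []
  [1] addr=0x19 blk=6 s=0: L1-HIT | VC []
  [2] addr=0x1b blk=6 s=0: L1-HIT | VC []
  [3] addr=0x1a blk=6 s=0: L1-HIT | VC []
  [4] addr=0x1b blk=6 s=0: L1-HIT | VC []
  [5] addr=0x19 blk=6 s=0: L1-HIT | VC []
  [6] addr=0x31 blk=12 s=0: MISS | VC [6]
  [7] addr=0x1a blk=6 s=0: VC-HIT | VC [12]
  [8] addr=0x23 blk=8 s=0: MISS | VC [12, 6]
  [9] addr=0x19 blk=6 s=0: VC-HIT | VC [12, 8]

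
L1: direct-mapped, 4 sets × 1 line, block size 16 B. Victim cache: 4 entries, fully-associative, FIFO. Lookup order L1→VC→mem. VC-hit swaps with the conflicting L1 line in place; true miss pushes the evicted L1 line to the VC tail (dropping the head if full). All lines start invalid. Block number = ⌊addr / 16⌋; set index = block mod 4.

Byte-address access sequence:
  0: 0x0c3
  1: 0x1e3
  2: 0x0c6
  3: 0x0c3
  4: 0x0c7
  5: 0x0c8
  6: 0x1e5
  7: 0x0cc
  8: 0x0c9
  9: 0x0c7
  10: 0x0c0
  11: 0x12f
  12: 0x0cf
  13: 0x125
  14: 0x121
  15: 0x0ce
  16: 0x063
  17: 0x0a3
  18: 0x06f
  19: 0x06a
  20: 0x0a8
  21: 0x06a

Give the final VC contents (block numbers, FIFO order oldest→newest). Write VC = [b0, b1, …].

VC = [30, 18, 10]

0: 0xc3 (blk 12, set 0) → MISS  vc=[]
1: 0x1e3 (blk 30, set 2) → MISS  vc=[]
2: 0xc6 (blk 12, set 0) → L1-HIT  vc=[]
3: 0xc3 (blk 12, set 0) → L1-HIT  vc=[]
4: 0xc7 (blk 12, set 0) → L1-HIT  vc=[]
5: 0xc8 (blk 12, set 0) → L1-HIT  vc=[]
6: 0x1e5 (blk 30, set 2) → L1-HIT  vc=[]
7: 0xcc (blk 12, set 0) → L1-HIT  vc=[]
8: 0xc9 (blk 12, set 0) → L1-HIT  vc=[]
9: 0xc7 (blk 12, set 0) → L1-HIT  vc=[]
10: 0xc0 (blk 12, set 0) → L1-HIT  vc=[]
11: 0x12f (blk 18, set 2) → MISS  vc=[30]
12: 0xcf (blk 12, set 0) → L1-HIT  vc=[30]
13: 0x125 (blk 18, set 2) → L1-HIT  vc=[30]
14: 0x121 (blk 18, set 2) → L1-HIT  vc=[30]
15: 0xce (blk 12, set 0) → L1-HIT  vc=[30]
16: 0x63 (blk 6, set 2) → MISS  vc=[30, 18]
17: 0xa3 (blk 10, set 2) → MISS  vc=[30, 18, 6]
18: 0x6f (blk 6, set 2) → VC-HIT  vc=[30, 18, 10]
19: 0x6a (blk 6, set 2) → L1-HIT  vc=[30, 18, 10]
20: 0xa8 (blk 10, set 2) → VC-HIT  vc=[30, 18, 6]
21: 0x6a (blk 6, set 2) → VC-HIT  vc=[30, 18, 10]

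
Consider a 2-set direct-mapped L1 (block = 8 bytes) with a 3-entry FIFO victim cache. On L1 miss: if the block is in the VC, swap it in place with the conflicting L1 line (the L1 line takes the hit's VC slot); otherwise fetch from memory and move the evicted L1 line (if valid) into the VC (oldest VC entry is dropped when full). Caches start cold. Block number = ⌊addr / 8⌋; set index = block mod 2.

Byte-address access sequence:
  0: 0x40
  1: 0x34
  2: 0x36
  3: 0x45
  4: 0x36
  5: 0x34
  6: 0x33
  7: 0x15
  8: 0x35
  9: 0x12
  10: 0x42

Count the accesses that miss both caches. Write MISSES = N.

MISSES = 3

  [0] addr=0x40 blk=8 s=0: MISS | VC []
  [1] addr=0x34 blk=6 s=0: MISS | VC [8]
  [2] addr=0x36 blk=6 s=0: L1-HIT | VC [8]
  [3] addr=0x45 blk=8 s=0: VC-HIT | VC [6]
  [4] addr=0x36 blk=6 s=0: VC-HIT | VC [8]
  [5] addr=0x34 blk=6 s=0: L1-HIT | VC [8]
  [6] addr=0x33 blk=6 s=0: L1-HIT | VC [8]
  [7] addr=0x15 blk=2 s=0: MISS | VC [8, 6]
  [8] addr=0x35 blk=6 s=0: VC-HIT | VC [8, 2]
  [9] addr=0x12 blk=2 s=0: VC-HIT | VC [8, 6]
  [10] addr=0x42 blk=8 s=0: VC-HIT | VC [2, 6]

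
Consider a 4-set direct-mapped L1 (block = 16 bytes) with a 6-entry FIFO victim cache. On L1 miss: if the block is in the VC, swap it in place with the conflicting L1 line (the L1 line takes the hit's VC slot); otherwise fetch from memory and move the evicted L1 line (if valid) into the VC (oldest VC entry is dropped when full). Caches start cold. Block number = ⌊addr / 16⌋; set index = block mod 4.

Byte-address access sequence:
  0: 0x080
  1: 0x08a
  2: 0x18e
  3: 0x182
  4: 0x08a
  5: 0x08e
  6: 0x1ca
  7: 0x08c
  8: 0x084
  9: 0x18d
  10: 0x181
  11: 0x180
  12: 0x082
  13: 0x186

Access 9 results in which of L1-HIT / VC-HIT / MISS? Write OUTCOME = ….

0: 0x80 (blk 8, set 0) → MISS  vc=[]
1: 0x8a (blk 8, set 0) → L1-HIT  vc=[]
2: 0x18e (blk 24, set 0) → MISS  vc=[8]
3: 0x182 (blk 24, set 0) → L1-HIT  vc=[8]
4: 0x8a (blk 8, set 0) → VC-HIT  vc=[24]
5: 0x8e (blk 8, set 0) → L1-HIT  vc=[24]
6: 0x1ca (blk 28, set 0) → MISS  vc=[24, 8]
7: 0x8c (blk 8, set 0) → VC-HIT  vc=[24, 28]
8: 0x84 (blk 8, set 0) → L1-HIT  vc=[24, 28]
9: 0x18d (blk 24, set 0) → VC-HIT  vc=[8, 28]
10: 0x181 (blk 24, set 0) → L1-HIT  vc=[8, 28]
11: 0x180 (blk 24, set 0) → L1-HIT  vc=[8, 28]
12: 0x82 (blk 8, set 0) → VC-HIT  vc=[24, 28]
13: 0x186 (blk 24, set 0) → VC-HIT  vc=[8, 28]

OUTCOME = VC-HIT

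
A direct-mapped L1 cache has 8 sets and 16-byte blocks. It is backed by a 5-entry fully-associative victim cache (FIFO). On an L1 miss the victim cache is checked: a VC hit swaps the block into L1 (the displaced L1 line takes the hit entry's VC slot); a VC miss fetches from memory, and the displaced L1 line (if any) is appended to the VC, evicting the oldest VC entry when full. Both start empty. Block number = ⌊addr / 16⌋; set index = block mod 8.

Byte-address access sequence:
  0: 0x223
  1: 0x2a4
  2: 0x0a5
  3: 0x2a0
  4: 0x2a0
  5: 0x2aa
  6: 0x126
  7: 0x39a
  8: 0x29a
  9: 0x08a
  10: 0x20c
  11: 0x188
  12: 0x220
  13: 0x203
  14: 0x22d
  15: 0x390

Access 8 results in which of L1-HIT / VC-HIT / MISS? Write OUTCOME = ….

OUTCOME = MISS

0: 0x223 (blk 34, set 2) → MISS  vc=[]
1: 0x2a4 (blk 42, set 2) → MISS  vc=[34]
2: 0xa5 (blk 10, set 2) → MISS  vc=[34, 42]
3: 0x2a0 (blk 42, set 2) → VC-HIT  vc=[34, 10]
4: 0x2a0 (blk 42, set 2) → L1-HIT  vc=[34, 10]
5: 0x2aa (blk 42, set 2) → L1-HIT  vc=[34, 10]
6: 0x126 (blk 18, set 2) → MISS  vc=[34, 10, 42]
7: 0x39a (blk 57, set 1) → MISS  vc=[34, 10, 42]
8: 0x29a (blk 41, set 1) → MISS  vc=[34, 10, 42, 57]
9: 0x8a (blk 8, set 0) → MISS  vc=[34, 10, 42, 57]
10: 0x20c (blk 32, set 0) → MISS  vc=[34, 10, 42, 57, 8]
11: 0x188 (blk 24, set 0) → MISS  vc=[10, 42, 57, 8, 32]
12: 0x220 (blk 34, set 2) → MISS  vc=[42, 57, 8, 32, 18]
13: 0x203 (blk 32, set 0) → VC-HIT  vc=[42, 57, 8, 24, 18]
14: 0x22d (blk 34, set 2) → L1-HIT  vc=[42, 57, 8, 24, 18]
15: 0x390 (blk 57, set 1) → VC-HIT  vc=[42, 41, 8, 24, 18]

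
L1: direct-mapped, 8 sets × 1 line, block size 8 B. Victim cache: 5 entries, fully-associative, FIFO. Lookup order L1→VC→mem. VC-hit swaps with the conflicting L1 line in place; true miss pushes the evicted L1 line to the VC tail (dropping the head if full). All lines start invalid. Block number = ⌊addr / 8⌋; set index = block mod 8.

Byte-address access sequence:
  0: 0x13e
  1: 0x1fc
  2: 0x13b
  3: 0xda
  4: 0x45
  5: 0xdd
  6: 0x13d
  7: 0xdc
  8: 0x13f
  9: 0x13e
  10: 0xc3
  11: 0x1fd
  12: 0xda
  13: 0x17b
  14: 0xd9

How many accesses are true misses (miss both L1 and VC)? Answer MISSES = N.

  [0] addr=0x13e blk=39 s=7: MISS | VC []
  [1] addr=0x1fc blk=63 s=7: MISS | VC [39]
  [2] addr=0x13b blk=39 s=7: VC-HIT | VC [63]
  [3] addr=0xda blk=27 s=3: MISS | VC [63]
  [4] addr=0x45 blk=8 s=0: MISS | VC [63]
  [5] addr=0xdd blk=27 s=3: L1-HIT | VC [63]
  [6] addr=0x13d blk=39 s=7: L1-HIT | VC [63]
  [7] addr=0xdc blk=27 s=3: L1-HIT | VC [63]
  [8] addr=0x13f blk=39 s=7: L1-HIT | VC [63]
  [9] addr=0x13e blk=39 s=7: L1-HIT | VC [63]
  [10] addr=0xc3 blk=24 s=0: MISS | VC [63, 8]
  [11] addr=0x1fd blk=63 s=7: VC-HIT | VC [39, 8]
  [12] addr=0xda blk=27 s=3: L1-HIT | VC [39, 8]
  [13] addr=0x17b blk=47 s=7: MISS | VC [39, 8, 63]
  [14] addr=0xd9 blk=27 s=3: L1-HIT | VC [39, 8, 63]

MISSES = 6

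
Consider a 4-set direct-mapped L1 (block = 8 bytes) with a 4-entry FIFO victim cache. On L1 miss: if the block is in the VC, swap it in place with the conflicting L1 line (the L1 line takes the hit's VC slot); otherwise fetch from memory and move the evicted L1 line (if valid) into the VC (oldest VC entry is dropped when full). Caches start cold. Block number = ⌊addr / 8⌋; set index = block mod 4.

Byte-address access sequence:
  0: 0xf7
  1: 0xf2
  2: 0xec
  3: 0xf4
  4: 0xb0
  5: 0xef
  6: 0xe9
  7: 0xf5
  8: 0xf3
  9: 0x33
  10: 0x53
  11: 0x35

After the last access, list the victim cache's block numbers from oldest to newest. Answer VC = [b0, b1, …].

VC = [22, 30, 10]

0: 0xf7 (blk 30, set 2) → MISS  vc=[]
1: 0xf2 (blk 30, set 2) → L1-HIT  vc=[]
2: 0xec (blk 29, set 1) → MISS  vc=[]
3: 0xf4 (blk 30, set 2) → L1-HIT  vc=[]
4: 0xb0 (blk 22, set 2) → MISS  vc=[30]
5: 0xef (blk 29, set 1) → L1-HIT  vc=[30]
6: 0xe9 (blk 29, set 1) → L1-HIT  vc=[30]
7: 0xf5 (blk 30, set 2) → VC-HIT  vc=[22]
8: 0xf3 (blk 30, set 2) → L1-HIT  vc=[22]
9: 0x33 (blk 6, set 2) → MISS  vc=[22, 30]
10: 0x53 (blk 10, set 2) → MISS  vc=[22, 30, 6]
11: 0x35 (blk 6, set 2) → VC-HIT  vc=[22, 30, 10]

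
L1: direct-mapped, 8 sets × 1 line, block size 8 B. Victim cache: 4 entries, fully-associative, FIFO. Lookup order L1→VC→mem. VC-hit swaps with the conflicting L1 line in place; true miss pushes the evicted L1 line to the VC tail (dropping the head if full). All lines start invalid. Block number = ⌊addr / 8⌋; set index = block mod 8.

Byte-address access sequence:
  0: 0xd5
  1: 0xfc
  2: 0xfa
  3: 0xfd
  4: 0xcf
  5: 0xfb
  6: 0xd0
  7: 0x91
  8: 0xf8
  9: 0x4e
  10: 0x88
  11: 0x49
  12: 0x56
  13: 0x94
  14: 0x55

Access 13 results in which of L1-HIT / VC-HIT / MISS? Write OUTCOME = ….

#0 0xd5→b26/s2 MISS; vc=[]
#1 0xfc→b31/s7 MISS; vc=[]
#2 0xfa→b31/s7 L1-HIT; vc=[]
#3 0xfd→b31/s7 L1-HIT; vc=[]
#4 0xcf→b25/s1 MISS; vc=[]
#5 0xfb→b31/s7 L1-HIT; vc=[]
#6 0xd0→b26/s2 L1-HIT; vc=[]
#7 0x91→b18/s2 MISS; vc=[26]
#8 0xf8→b31/s7 L1-HIT; vc=[26]
#9 0x4e→b9/s1 MISS; vc=[26,25]
#10 0x88→b17/s1 MISS; vc=[26,25,9]
#11 0x49→b9/s1 VC-HIT; vc=[26,25,17]
#12 0x56→b10/s2 MISS; vc=[26,25,17,18]
#13 0x94→b18/s2 VC-HIT; vc=[26,25,17,10]
#14 0x55→b10/s2 VC-HIT; vc=[26,25,17,18]

OUTCOME = VC-HIT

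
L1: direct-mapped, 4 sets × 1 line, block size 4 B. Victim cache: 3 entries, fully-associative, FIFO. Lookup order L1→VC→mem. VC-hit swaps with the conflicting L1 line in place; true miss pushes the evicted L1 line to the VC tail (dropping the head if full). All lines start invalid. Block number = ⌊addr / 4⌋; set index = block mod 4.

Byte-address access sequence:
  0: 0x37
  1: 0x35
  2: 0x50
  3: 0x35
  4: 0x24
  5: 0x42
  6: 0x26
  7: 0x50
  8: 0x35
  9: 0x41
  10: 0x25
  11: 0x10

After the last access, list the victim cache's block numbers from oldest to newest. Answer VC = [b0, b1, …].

0: 0x37 (blk 13, set 1) → MISS  vc=[]
1: 0x35 (blk 13, set 1) → L1-HIT  vc=[]
2: 0x50 (blk 20, set 0) → MISS  vc=[]
3: 0x35 (blk 13, set 1) → L1-HIT  vc=[]
4: 0x24 (blk 9, set 1) → MISS  vc=[13]
5: 0x42 (blk 16, set 0) → MISS  vc=[13, 20]
6: 0x26 (blk 9, set 1) → L1-HIT  vc=[13, 20]
7: 0x50 (blk 20, set 0) → VC-HIT  vc=[13, 16]
8: 0x35 (blk 13, set 1) → VC-HIT  vc=[9, 16]
9: 0x41 (blk 16, set 0) → VC-HIT  vc=[9, 20]
10: 0x25 (blk 9, set 1) → VC-HIT  vc=[13, 20]
11: 0x10 (blk 4, set 0) → MISS  vc=[13, 20, 16]

VC = [13, 20, 16]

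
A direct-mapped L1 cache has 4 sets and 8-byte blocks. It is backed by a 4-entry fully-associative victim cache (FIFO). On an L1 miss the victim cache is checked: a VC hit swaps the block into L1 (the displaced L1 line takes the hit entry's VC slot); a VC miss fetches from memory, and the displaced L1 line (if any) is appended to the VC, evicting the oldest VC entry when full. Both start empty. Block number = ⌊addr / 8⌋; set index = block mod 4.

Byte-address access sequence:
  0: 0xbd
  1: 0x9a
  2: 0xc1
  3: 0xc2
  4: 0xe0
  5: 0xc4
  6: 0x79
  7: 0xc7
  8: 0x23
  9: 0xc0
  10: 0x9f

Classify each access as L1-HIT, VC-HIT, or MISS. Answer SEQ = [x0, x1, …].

  [0] addr=0xbd blk=23 s=3: MISS | VC []
  [1] addr=0x9a blk=19 s=3: MISS | VC [23]
  [2] addr=0xc1 blk=24 s=0: MISS | VC [23]
  [3] addr=0xc2 blk=24 s=0: L1-HIT | VC [23]
  [4] addr=0xe0 blk=28 s=0: MISS | VC [23, 24]
  [5] addr=0xc4 blk=24 s=0: VC-HIT | VC [23, 28]
  [6] addr=0x79 blk=15 s=3: MISS | VC [23, 28, 19]
  [7] addr=0xc7 blk=24 s=0: L1-HIT | VC [23, 28, 19]
  [8] addr=0x23 blk=4 s=0: MISS | VC [23, 28, 19, 24]
  [9] addr=0xc0 blk=24 s=0: VC-HIT | VC [23, 28, 19, 4]
  [10] addr=0x9f blk=19 s=3: VC-HIT | VC [23, 28, 15, 4]

SEQ = [MISS, MISS, MISS, L1-HIT, MISS, VC-HIT, MISS, L1-HIT, MISS, VC-HIT, VC-HIT]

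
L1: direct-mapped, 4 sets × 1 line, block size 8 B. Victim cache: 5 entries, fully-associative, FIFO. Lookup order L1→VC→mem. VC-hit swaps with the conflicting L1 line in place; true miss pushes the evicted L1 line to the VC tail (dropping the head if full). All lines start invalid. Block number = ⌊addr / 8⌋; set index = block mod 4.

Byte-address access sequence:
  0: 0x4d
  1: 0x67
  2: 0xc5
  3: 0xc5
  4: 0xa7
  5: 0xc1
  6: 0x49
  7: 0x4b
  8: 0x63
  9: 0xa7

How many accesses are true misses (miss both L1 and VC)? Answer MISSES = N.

MISSES = 4

0: 0x4d (blk 9, set 1) → MISS  vc=[]
1: 0x67 (blk 12, set 0) → MISS  vc=[]
2: 0xc5 (blk 24, set 0) → MISS  vc=[12]
3: 0xc5 (blk 24, set 0) → L1-HIT  vc=[12]
4: 0xa7 (blk 20, set 0) → MISS  vc=[12, 24]
5: 0xc1 (blk 24, set 0) → VC-HIT  vc=[12, 20]
6: 0x49 (blk 9, set 1) → L1-HIT  vc=[12, 20]
7: 0x4b (blk 9, set 1) → L1-HIT  vc=[12, 20]
8: 0x63 (blk 12, set 0) → VC-HIT  vc=[24, 20]
9: 0xa7 (blk 20, set 0) → VC-HIT  vc=[24, 12]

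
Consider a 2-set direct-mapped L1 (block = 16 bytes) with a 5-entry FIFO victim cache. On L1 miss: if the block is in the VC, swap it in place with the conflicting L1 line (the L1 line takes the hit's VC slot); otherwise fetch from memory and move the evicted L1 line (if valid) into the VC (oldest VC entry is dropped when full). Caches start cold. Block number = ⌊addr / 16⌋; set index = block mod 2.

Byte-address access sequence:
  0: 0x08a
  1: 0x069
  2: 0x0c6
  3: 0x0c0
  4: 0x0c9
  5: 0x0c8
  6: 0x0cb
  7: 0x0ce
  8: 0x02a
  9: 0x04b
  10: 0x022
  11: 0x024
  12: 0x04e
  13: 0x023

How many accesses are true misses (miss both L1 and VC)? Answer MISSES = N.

MISSES = 5

  [0] addr=0x8a blk=8 s=0: MISS | VC []
  [1] addr=0x69 blk=6 s=0: MISS | VC [8]
  [2] addr=0xc6 blk=12 s=0: MISS | VC [8, 6]
  [3] addr=0xc0 blk=12 s=0: L1-HIT | VC [8, 6]
  [4] addr=0xc9 blk=12 s=0: L1-HIT | VC [8, 6]
  [5] addr=0xc8 blk=12 s=0: L1-HIT | VC [8, 6]
  [6] addr=0xcb blk=12 s=0: L1-HIT | VC [8, 6]
  [7] addr=0xce blk=12 s=0: L1-HIT | VC [8, 6]
  [8] addr=0x2a blk=2 s=0: MISS | VC [8, 6, 12]
  [9] addr=0x4b blk=4 s=0: MISS | VC [8, 6, 12, 2]
  [10] addr=0x22 blk=2 s=0: VC-HIT | VC [8, 6, 12, 4]
  [11] addr=0x24 blk=2 s=0: L1-HIT | VC [8, 6, 12, 4]
  [12] addr=0x4e blk=4 s=0: VC-HIT | VC [8, 6, 12, 2]
  [13] addr=0x23 blk=2 s=0: VC-HIT | VC [8, 6, 12, 4]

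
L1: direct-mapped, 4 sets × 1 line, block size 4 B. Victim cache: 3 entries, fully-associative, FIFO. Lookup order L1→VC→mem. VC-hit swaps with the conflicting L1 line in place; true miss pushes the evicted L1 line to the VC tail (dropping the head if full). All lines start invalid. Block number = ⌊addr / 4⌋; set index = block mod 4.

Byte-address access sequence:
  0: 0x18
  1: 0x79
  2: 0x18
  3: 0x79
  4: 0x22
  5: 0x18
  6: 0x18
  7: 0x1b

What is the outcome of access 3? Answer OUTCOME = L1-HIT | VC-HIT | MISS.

0: 0x18 (blk 6, set 2) → MISS  vc=[]
1: 0x79 (blk 30, set 2) → MISS  vc=[6]
2: 0x18 (blk 6, set 2) → VC-HIT  vc=[30]
3: 0x79 (blk 30, set 2) → VC-HIT  vc=[6]
4: 0x22 (blk 8, set 0) → MISS  vc=[6]
5: 0x18 (blk 6, set 2) → VC-HIT  vc=[30]
6: 0x18 (blk 6, set 2) → L1-HIT  vc=[30]
7: 0x1b (blk 6, set 2) → L1-HIT  vc=[30]

OUTCOME = VC-HIT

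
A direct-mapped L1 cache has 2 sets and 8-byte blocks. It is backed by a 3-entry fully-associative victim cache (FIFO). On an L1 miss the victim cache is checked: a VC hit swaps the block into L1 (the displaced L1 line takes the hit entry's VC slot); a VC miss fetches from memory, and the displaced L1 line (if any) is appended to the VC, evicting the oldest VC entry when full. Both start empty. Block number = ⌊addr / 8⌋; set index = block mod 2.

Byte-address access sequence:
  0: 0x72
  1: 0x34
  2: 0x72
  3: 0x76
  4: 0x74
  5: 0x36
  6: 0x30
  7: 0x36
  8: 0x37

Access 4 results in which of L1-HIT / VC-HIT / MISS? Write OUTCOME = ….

#0 0x72→b14/s0 MISS; vc=[]
#1 0x34→b6/s0 MISS; vc=[14]
#2 0x72→b14/s0 VC-HIT; vc=[6]
#3 0x76→b14/s0 L1-HIT; vc=[6]
#4 0x74→b14/s0 L1-HIT; vc=[6]
#5 0x36→b6/s0 VC-HIT; vc=[14]
#6 0x30→b6/s0 L1-HIT; vc=[14]
#7 0x36→b6/s0 L1-HIT; vc=[14]
#8 0x37→b6/s0 L1-HIT; vc=[14]

OUTCOME = L1-HIT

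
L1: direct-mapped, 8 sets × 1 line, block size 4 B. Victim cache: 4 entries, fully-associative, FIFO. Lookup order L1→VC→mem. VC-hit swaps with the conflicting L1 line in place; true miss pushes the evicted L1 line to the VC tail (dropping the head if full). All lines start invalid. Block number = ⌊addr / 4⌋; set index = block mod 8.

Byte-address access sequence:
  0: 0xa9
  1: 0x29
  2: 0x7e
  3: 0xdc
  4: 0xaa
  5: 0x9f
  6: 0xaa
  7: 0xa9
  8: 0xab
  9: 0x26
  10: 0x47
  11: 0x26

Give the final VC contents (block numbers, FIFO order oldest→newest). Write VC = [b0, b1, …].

VC = [10, 31, 55, 17]

#0 0xa9→b42/s2 MISS; vc=[]
#1 0x29→b10/s2 MISS; vc=[42]
#2 0x7e→b31/s7 MISS; vc=[42]
#3 0xdc→b55/s7 MISS; vc=[42,31]
#4 0xaa→b42/s2 VC-HIT; vc=[10,31]
#5 0x9f→b39/s7 MISS; vc=[10,31,55]
#6 0xaa→b42/s2 L1-HIT; vc=[10,31,55]
#7 0xa9→b42/s2 L1-HIT; vc=[10,31,55]
#8 0xab→b42/s2 L1-HIT; vc=[10,31,55]
#9 0x26→b9/s1 MISS; vc=[10,31,55]
#10 0x47→b17/s1 MISS; vc=[10,31,55,9]
#11 0x26→b9/s1 VC-HIT; vc=[10,31,55,17]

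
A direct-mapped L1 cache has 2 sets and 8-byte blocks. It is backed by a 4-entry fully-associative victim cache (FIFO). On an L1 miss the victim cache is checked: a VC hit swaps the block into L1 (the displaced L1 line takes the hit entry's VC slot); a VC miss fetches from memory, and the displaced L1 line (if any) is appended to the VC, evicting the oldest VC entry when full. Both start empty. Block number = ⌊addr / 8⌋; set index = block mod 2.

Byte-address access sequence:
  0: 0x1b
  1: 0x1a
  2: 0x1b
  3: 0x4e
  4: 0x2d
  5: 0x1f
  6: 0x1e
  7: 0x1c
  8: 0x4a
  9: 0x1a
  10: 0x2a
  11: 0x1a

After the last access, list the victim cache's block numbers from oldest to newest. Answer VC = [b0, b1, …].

0: 0x1b (blk 3, set 1) → MISS  vc=[]
1: 0x1a (blk 3, set 1) → L1-HIT  vc=[]
2: 0x1b (blk 3, set 1) → L1-HIT  vc=[]
3: 0x4e (blk 9, set 1) → MISS  vc=[3]
4: 0x2d (blk 5, set 1) → MISS  vc=[3, 9]
5: 0x1f (blk 3, set 1) → VC-HIT  vc=[5, 9]
6: 0x1e (blk 3, set 1) → L1-HIT  vc=[5, 9]
7: 0x1c (blk 3, set 1) → L1-HIT  vc=[5, 9]
8: 0x4a (blk 9, set 1) → VC-HIT  vc=[5, 3]
9: 0x1a (blk 3, set 1) → VC-HIT  vc=[5, 9]
10: 0x2a (blk 5, set 1) → VC-HIT  vc=[3, 9]
11: 0x1a (blk 3, set 1) → VC-HIT  vc=[5, 9]

VC = [5, 9]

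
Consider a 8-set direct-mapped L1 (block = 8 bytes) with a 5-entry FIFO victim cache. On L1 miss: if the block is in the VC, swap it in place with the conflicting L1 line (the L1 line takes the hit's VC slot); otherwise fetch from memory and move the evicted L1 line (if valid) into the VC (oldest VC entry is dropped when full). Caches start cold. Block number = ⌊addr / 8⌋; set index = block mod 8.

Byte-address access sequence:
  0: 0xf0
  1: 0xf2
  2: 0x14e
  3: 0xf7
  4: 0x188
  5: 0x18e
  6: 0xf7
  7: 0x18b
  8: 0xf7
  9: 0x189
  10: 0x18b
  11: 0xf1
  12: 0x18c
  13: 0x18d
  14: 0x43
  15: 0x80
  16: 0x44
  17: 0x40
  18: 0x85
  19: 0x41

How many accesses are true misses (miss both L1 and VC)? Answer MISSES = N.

MISSES = 5

#0 0xf0→b30/s6 MISS; vc=[]
#1 0xf2→b30/s6 L1-HIT; vc=[]
#2 0x14e→b41/s1 MISS; vc=[]
#3 0xf7→b30/s6 L1-HIT; vc=[]
#4 0x188→b49/s1 MISS; vc=[41]
#5 0x18e→b49/s1 L1-HIT; vc=[41]
#6 0xf7→b30/s6 L1-HIT; vc=[41]
#7 0x18b→b49/s1 L1-HIT; vc=[41]
#8 0xf7→b30/s6 L1-HIT; vc=[41]
#9 0x189→b49/s1 L1-HIT; vc=[41]
#10 0x18b→b49/s1 L1-HIT; vc=[41]
#11 0xf1→b30/s6 L1-HIT; vc=[41]
#12 0x18c→b49/s1 L1-HIT; vc=[41]
#13 0x18d→b49/s1 L1-HIT; vc=[41]
#14 0x43→b8/s0 MISS; vc=[41]
#15 0x80→b16/s0 MISS; vc=[41,8]
#16 0x44→b8/s0 VC-HIT; vc=[41,16]
#17 0x40→b8/s0 L1-HIT; vc=[41,16]
#18 0x85→b16/s0 VC-HIT; vc=[41,8]
#19 0x41→b8/s0 VC-HIT; vc=[41,16]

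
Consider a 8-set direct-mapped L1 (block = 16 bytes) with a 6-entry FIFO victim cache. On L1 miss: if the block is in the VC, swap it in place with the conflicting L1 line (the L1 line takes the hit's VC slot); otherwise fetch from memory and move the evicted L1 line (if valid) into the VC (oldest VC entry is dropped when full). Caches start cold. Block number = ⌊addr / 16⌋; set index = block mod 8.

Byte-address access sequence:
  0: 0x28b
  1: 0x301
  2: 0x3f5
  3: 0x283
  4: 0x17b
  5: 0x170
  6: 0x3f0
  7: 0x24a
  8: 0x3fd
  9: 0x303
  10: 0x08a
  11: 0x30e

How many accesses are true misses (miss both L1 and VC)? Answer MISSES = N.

MISSES = 6

#0 0x28b→b40/s0 MISS; vc=[]
#1 0x301→b48/s0 MISS; vc=[40]
#2 0x3f5→b63/s7 MISS; vc=[40]
#3 0x283→b40/s0 VC-HIT; vc=[48]
#4 0x17b→b23/s7 MISS; vc=[48,63]
#5 0x170→b23/s7 L1-HIT; vc=[48,63]
#6 0x3f0→b63/s7 VC-HIT; vc=[48,23]
#7 0x24a→b36/s4 MISS; vc=[48,23]
#8 0x3fd→b63/s7 L1-HIT; vc=[48,23]
#9 0x303→b48/s0 VC-HIT; vc=[40,23]
#10 0x8a→b8/s0 MISS; vc=[40,23,48]
#11 0x30e→b48/s0 VC-HIT; vc=[40,23,8]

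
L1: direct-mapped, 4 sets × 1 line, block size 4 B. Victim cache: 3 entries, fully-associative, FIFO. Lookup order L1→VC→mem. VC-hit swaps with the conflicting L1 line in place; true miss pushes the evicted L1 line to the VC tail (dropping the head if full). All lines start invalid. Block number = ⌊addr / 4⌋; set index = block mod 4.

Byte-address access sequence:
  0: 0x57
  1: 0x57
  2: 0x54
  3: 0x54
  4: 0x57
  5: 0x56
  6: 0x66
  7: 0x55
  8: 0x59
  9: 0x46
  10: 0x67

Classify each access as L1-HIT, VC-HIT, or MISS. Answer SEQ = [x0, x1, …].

SEQ = [MISS, L1-HIT, L1-HIT, L1-HIT, L1-HIT, L1-HIT, MISS, VC-HIT, MISS, MISS, VC-HIT]

#0 0x57→b21/s1 MISS; vc=[]
#1 0x57→b21/s1 L1-HIT; vc=[]
#2 0x54→b21/s1 L1-HIT; vc=[]
#3 0x54→b21/s1 L1-HIT; vc=[]
#4 0x57→b21/s1 L1-HIT; vc=[]
#5 0x56→b21/s1 L1-HIT; vc=[]
#6 0x66→b25/s1 MISS; vc=[21]
#7 0x55→b21/s1 VC-HIT; vc=[25]
#8 0x59→b22/s2 MISS; vc=[25]
#9 0x46→b17/s1 MISS; vc=[25,21]
#10 0x67→b25/s1 VC-HIT; vc=[17,21]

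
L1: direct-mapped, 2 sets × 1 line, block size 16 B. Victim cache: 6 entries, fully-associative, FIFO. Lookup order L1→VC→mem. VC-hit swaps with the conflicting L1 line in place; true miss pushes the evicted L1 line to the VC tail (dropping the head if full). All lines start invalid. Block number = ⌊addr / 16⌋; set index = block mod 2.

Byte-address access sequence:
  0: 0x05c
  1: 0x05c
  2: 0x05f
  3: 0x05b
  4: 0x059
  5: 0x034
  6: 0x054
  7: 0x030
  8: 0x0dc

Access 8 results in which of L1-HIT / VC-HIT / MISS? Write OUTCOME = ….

OUTCOME = MISS

0: 0x5c (blk 5, set 1) → MISS  vc=[]
1: 0x5c (blk 5, set 1) → L1-HIT  vc=[]
2: 0x5f (blk 5, set 1) → L1-HIT  vc=[]
3: 0x5b (blk 5, set 1) → L1-HIT  vc=[]
4: 0x59 (blk 5, set 1) → L1-HIT  vc=[]
5: 0x34 (blk 3, set 1) → MISS  vc=[5]
6: 0x54 (blk 5, set 1) → VC-HIT  vc=[3]
7: 0x30 (blk 3, set 1) → VC-HIT  vc=[5]
8: 0xdc (blk 13, set 1) → MISS  vc=[5, 3]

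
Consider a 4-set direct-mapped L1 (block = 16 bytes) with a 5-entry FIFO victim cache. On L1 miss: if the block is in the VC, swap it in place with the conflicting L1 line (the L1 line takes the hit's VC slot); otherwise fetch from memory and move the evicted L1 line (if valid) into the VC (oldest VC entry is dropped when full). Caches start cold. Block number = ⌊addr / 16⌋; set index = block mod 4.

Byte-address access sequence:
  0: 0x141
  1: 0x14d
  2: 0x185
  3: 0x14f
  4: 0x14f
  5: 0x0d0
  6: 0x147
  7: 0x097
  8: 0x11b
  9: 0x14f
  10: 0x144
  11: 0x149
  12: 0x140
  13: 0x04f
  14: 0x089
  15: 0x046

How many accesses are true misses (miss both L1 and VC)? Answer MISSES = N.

MISSES = 7

  [0] addr=0x141 blk=20 s=0: MISS | VC []
  [1] addr=0x14d blk=20 s=0: L1-HIT | VC []
  [2] addr=0x185 blk=24 s=0: MISS | VC [20]
  [3] addr=0x14f blk=20 s=0: VC-HIT | VC [24]
  [4] addr=0x14f blk=20 s=0: L1-HIT | VC [24]
  [5] addr=0xd0 blk=13 s=1: MISS | VC [24]
  [6] addr=0x147 blk=20 s=0: L1-HIT | VC [24]
  [7] addr=0x97 blk=9 s=1: MISS | VC [24, 13]
  [8] addr=0x11b blk=17 s=1: MISS | VC [24, 13, 9]
  [9] addr=0x14f blk=20 s=0: L1-HIT | VC [24, 13, 9]
  [10] addr=0x144 blk=20 s=0: L1-HIT | VC [24, 13, 9]
  [11] addr=0x149 blk=20 s=0: L1-HIT | VC [24, 13, 9]
  [12] addr=0x140 blk=20 s=0: L1-HIT | VC [24, 13, 9]
  [13] addr=0x4f blk=4 s=0: MISS | VC [24, 13, 9, 20]
  [14] addr=0x89 blk=8 s=0: MISS | VC [24, 13, 9, 20, 4]
  [15] addr=0x46 blk=4 s=0: VC-HIT | VC [24, 13, 9, 20, 8]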